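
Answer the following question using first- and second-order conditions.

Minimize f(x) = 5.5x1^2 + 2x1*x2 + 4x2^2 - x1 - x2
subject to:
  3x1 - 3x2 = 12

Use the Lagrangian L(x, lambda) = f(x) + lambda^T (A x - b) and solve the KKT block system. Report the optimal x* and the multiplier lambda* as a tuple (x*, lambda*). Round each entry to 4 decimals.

Form the Lagrangian:
  L(x, lambda) = (1/2) x^T Q x + c^T x + lambda^T (A x - b)
Stationarity (grad_x L = 0): Q x + c + A^T lambda = 0.
Primal feasibility: A x = b.

This gives the KKT block system:
  [ Q   A^T ] [ x     ]   [-c ]
  [ A    0  ] [ lambda ] = [ b ]

Solving the linear system:
  x*      = (1.8261, -2.1739)
  lambda* = (-4.913)
  f(x*)   = 29.6522

x* = (1.8261, -2.1739), lambda* = (-4.913)


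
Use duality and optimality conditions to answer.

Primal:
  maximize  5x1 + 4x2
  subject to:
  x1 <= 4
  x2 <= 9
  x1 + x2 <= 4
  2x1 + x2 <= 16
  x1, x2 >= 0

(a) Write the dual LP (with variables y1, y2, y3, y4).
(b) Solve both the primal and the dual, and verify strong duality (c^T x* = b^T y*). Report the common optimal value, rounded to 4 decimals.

The standard primal-dual pair for 'max c^T x s.t. A x <= b, x >= 0' is:
  Dual:  min b^T y  s.t.  A^T y >= c,  y >= 0.

So the dual LP is:
  minimize  4y1 + 9y2 + 4y3 + 16y4
  subject to:
    y1 + y3 + 2y4 >= 5
    y2 + y3 + y4 >= 4
    y1, y2, y3, y4 >= 0

Solving the primal: x* = (4, 0).
  primal value c^T x* = 20.
Solving the dual: y* = (1, 0, 4, 0).
  dual value b^T y* = 20.
Strong duality: c^T x* = b^T y*. Confirmed.

20


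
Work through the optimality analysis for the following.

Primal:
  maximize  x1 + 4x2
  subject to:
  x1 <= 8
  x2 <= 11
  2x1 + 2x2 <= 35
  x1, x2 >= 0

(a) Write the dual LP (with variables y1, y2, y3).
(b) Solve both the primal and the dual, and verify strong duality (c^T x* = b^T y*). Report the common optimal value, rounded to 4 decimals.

The standard primal-dual pair for 'max c^T x s.t. A x <= b, x >= 0' is:
  Dual:  min b^T y  s.t.  A^T y >= c,  y >= 0.

So the dual LP is:
  minimize  8y1 + 11y2 + 35y3
  subject to:
    y1 + 2y3 >= 1
    y2 + 2y3 >= 4
    y1, y2, y3 >= 0

Solving the primal: x* = (6.5, 11).
  primal value c^T x* = 50.5.
Solving the dual: y* = (0, 3, 0.5).
  dual value b^T y* = 50.5.
Strong duality: c^T x* = b^T y*. Confirmed.

50.5


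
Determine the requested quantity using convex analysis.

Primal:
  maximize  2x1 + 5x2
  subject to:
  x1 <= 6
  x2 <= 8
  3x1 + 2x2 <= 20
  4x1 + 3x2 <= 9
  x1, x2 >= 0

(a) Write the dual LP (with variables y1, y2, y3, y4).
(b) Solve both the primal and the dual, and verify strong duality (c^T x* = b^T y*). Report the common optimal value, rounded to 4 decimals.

The standard primal-dual pair for 'max c^T x s.t. A x <= b, x >= 0' is:
  Dual:  min b^T y  s.t.  A^T y >= c,  y >= 0.

So the dual LP is:
  minimize  6y1 + 8y2 + 20y3 + 9y4
  subject to:
    y1 + 3y3 + 4y4 >= 2
    y2 + 2y3 + 3y4 >= 5
    y1, y2, y3, y4 >= 0

Solving the primal: x* = (0, 3).
  primal value c^T x* = 15.
Solving the dual: y* = (0, 0, 0, 1.6667).
  dual value b^T y* = 15.
Strong duality: c^T x* = b^T y*. Confirmed.

15


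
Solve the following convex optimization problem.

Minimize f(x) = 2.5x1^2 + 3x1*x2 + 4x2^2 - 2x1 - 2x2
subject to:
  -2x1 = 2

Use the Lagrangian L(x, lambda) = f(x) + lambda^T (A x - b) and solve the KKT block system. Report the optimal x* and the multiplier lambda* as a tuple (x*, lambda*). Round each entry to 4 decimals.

Form the Lagrangian:
  L(x, lambda) = (1/2) x^T Q x + c^T x + lambda^T (A x - b)
Stationarity (grad_x L = 0): Q x + c + A^T lambda = 0.
Primal feasibility: A x = b.

This gives the KKT block system:
  [ Q   A^T ] [ x     ]   [-c ]
  [ A    0  ] [ lambda ] = [ b ]

Solving the linear system:
  x*      = (-1, 0.625)
  lambda* = (-2.5625)
  f(x*)   = 2.9375

x* = (-1, 0.625), lambda* = (-2.5625)


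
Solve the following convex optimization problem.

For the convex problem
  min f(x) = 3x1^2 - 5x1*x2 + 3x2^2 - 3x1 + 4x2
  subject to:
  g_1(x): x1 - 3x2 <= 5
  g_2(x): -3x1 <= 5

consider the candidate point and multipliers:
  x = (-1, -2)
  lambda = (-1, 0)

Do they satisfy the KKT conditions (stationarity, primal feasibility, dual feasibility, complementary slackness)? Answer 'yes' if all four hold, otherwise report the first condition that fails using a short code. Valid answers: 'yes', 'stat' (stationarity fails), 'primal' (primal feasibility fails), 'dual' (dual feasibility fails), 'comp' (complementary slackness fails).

Gradient of f: grad f(x) = Q x + c = (1, -3)
Constraint values g_i(x) = a_i^T x - b_i:
  g_1((-1, -2)) = 0
  g_2((-1, -2)) = -2
Stationarity residual: grad f(x) + sum_i lambda_i a_i = (0, 0)
  -> stationarity OK
Primal feasibility (all g_i <= 0): OK
Dual feasibility (all lambda_i >= 0): FAILS
Complementary slackness (lambda_i * g_i(x) = 0 for all i): OK

Verdict: the first failing condition is dual_feasibility -> dual.

dual


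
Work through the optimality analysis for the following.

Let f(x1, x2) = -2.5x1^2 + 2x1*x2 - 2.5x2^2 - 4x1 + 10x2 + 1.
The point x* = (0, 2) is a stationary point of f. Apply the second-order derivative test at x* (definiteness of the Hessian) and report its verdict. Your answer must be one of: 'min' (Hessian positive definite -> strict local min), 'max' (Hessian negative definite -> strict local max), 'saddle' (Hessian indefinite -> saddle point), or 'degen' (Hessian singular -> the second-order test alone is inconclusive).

Compute the Hessian H = grad^2 f:
  H = [[-5, 2], [2, -5]]
Verify stationarity: grad f(x*) = H x* + g = (0, 0).
Eigenvalues of H: -7, -3.
Both eigenvalues < 0, so H is negative definite -> x* is a strict local max.

max


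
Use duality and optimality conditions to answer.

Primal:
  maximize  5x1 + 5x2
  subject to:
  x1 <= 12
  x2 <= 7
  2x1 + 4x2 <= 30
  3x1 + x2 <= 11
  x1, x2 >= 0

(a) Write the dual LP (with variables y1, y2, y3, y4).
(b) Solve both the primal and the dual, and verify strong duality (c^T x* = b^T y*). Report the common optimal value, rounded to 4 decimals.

The standard primal-dual pair for 'max c^T x s.t. A x <= b, x >= 0' is:
  Dual:  min b^T y  s.t.  A^T y >= c,  y >= 0.

So the dual LP is:
  minimize  12y1 + 7y2 + 30y3 + 11y4
  subject to:
    y1 + 2y3 + 3y4 >= 5
    y2 + 4y3 + y4 >= 5
    y1, y2, y3, y4 >= 0

Solving the primal: x* = (1.4, 6.8).
  primal value c^T x* = 41.
Solving the dual: y* = (0, 0, 1, 1).
  dual value b^T y* = 41.
Strong duality: c^T x* = b^T y*. Confirmed.

41


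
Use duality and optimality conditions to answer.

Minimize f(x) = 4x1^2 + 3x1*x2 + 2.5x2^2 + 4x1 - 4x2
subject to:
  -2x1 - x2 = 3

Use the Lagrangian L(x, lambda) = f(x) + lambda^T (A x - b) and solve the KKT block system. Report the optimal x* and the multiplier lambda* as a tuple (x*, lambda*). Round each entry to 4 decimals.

Form the Lagrangian:
  L(x, lambda) = (1/2) x^T Q x + c^T x + lambda^T (A x - b)
Stationarity (grad_x L = 0): Q x + c + A^T lambda = 0.
Primal feasibility: A x = b.

This gives the KKT block system:
  [ Q   A^T ] [ x     ]   [-c ]
  [ A    0  ] [ lambda ] = [ b ]

Solving the linear system:
  x*      = (-2.0625, 1.125)
  lambda* = (-4.5625)
  f(x*)   = 0.4688

x* = (-2.0625, 1.125), lambda* = (-4.5625)


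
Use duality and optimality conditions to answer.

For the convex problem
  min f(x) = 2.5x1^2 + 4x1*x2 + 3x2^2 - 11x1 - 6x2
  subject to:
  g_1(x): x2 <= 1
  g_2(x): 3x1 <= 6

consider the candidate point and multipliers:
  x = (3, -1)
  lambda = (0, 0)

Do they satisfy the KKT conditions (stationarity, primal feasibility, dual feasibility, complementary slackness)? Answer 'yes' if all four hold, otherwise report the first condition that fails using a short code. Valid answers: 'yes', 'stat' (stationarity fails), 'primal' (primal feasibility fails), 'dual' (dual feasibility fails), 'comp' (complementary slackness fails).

Gradient of f: grad f(x) = Q x + c = (0, 0)
Constraint values g_i(x) = a_i^T x - b_i:
  g_1((3, -1)) = -2
  g_2((3, -1)) = 3
Stationarity residual: grad f(x) + sum_i lambda_i a_i = (0, 0)
  -> stationarity OK
Primal feasibility (all g_i <= 0): FAILS
Dual feasibility (all lambda_i >= 0): OK
Complementary slackness (lambda_i * g_i(x) = 0 for all i): OK

Verdict: the first failing condition is primal_feasibility -> primal.

primal


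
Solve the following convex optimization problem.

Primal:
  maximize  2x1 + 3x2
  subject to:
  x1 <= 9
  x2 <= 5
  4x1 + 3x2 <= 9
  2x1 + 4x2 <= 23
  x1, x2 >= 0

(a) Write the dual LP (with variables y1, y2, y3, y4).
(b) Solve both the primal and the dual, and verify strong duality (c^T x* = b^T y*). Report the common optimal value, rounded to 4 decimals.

The standard primal-dual pair for 'max c^T x s.t. A x <= b, x >= 0' is:
  Dual:  min b^T y  s.t.  A^T y >= c,  y >= 0.

So the dual LP is:
  minimize  9y1 + 5y2 + 9y3 + 23y4
  subject to:
    y1 + 4y3 + 2y4 >= 2
    y2 + 3y3 + 4y4 >= 3
    y1, y2, y3, y4 >= 0

Solving the primal: x* = (0, 3).
  primal value c^T x* = 9.
Solving the dual: y* = (0, 0, 1, 0).
  dual value b^T y* = 9.
Strong duality: c^T x* = b^T y*. Confirmed.

9


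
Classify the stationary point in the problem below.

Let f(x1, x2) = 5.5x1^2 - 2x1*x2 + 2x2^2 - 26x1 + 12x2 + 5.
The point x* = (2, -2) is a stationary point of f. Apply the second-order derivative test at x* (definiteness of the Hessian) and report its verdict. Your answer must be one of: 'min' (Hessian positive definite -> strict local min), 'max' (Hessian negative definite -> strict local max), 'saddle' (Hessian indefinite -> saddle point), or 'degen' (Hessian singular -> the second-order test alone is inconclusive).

Compute the Hessian H = grad^2 f:
  H = [[11, -2], [-2, 4]]
Verify stationarity: grad f(x*) = H x* + g = (0, 0).
Eigenvalues of H: 3.4689, 11.5311.
Both eigenvalues > 0, so H is positive definite -> x* is a strict local min.

min


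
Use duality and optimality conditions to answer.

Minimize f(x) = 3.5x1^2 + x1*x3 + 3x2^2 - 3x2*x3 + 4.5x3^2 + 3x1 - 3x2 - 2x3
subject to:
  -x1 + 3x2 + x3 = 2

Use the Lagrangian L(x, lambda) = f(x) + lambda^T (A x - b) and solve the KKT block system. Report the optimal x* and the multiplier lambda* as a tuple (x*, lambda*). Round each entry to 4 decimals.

Form the Lagrangian:
  L(x, lambda) = (1/2) x^T Q x + c^T x + lambda^T (A x - b)
Stationarity (grad_x L = 0): Q x + c + A^T lambda = 0.
Primal feasibility: A x = b.

This gives the KKT block system:
  [ Q   A^T ] [ x     ]   [-c ]
  [ A    0  ] [ lambda ] = [ b ]

Solving the linear system:
  x*      = (-0.4045, 0.4157, 0.3483)
  lambda* = (0.5169)
  f(x*)   = -2.0955

x* = (-0.4045, 0.4157, 0.3483), lambda* = (0.5169)


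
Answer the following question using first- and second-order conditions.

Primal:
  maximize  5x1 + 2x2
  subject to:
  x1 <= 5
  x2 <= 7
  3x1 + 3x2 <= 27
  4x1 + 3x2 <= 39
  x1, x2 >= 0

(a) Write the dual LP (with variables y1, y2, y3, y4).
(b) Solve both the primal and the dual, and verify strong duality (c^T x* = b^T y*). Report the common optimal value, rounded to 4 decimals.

The standard primal-dual pair for 'max c^T x s.t. A x <= b, x >= 0' is:
  Dual:  min b^T y  s.t.  A^T y >= c,  y >= 0.

So the dual LP is:
  minimize  5y1 + 7y2 + 27y3 + 39y4
  subject to:
    y1 + 3y3 + 4y4 >= 5
    y2 + 3y3 + 3y4 >= 2
    y1, y2, y3, y4 >= 0

Solving the primal: x* = (5, 4).
  primal value c^T x* = 33.
Solving the dual: y* = (3, 0, 0.6667, 0).
  dual value b^T y* = 33.
Strong duality: c^T x* = b^T y*. Confirmed.

33


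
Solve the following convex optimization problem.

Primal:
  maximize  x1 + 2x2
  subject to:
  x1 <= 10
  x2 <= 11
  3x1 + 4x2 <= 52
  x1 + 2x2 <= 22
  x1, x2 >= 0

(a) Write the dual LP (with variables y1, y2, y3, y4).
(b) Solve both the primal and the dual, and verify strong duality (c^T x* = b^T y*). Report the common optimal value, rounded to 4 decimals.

The standard primal-dual pair for 'max c^T x s.t. A x <= b, x >= 0' is:
  Dual:  min b^T y  s.t.  A^T y >= c,  y >= 0.

So the dual LP is:
  minimize  10y1 + 11y2 + 52y3 + 22y4
  subject to:
    y1 + 3y3 + y4 >= 1
    y2 + 4y3 + 2y4 >= 2
    y1, y2, y3, y4 >= 0

Solving the primal: x* = (8, 7).
  primal value c^T x* = 22.
Solving the dual: y* = (0, 0, 0, 1).
  dual value b^T y* = 22.
Strong duality: c^T x* = b^T y*. Confirmed.

22


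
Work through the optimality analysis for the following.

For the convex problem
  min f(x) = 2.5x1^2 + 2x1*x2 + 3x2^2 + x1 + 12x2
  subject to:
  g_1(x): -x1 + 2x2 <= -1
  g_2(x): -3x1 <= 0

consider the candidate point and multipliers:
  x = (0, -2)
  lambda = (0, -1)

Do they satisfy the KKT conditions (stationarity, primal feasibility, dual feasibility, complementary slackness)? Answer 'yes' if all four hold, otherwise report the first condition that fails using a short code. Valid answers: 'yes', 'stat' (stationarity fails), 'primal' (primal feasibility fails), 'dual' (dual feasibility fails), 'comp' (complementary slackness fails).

Gradient of f: grad f(x) = Q x + c = (-3, 0)
Constraint values g_i(x) = a_i^T x - b_i:
  g_1((0, -2)) = -3
  g_2((0, -2)) = 0
Stationarity residual: grad f(x) + sum_i lambda_i a_i = (0, 0)
  -> stationarity OK
Primal feasibility (all g_i <= 0): OK
Dual feasibility (all lambda_i >= 0): FAILS
Complementary slackness (lambda_i * g_i(x) = 0 for all i): OK

Verdict: the first failing condition is dual_feasibility -> dual.

dual


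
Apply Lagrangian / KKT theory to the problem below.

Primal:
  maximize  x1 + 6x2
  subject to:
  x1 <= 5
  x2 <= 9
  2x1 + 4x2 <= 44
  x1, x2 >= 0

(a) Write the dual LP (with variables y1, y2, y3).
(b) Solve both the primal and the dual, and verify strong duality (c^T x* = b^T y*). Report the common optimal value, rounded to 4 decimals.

The standard primal-dual pair for 'max c^T x s.t. A x <= b, x >= 0' is:
  Dual:  min b^T y  s.t.  A^T y >= c,  y >= 0.

So the dual LP is:
  minimize  5y1 + 9y2 + 44y3
  subject to:
    y1 + 2y3 >= 1
    y2 + 4y3 >= 6
    y1, y2, y3 >= 0

Solving the primal: x* = (4, 9).
  primal value c^T x* = 58.
Solving the dual: y* = (0, 4, 0.5).
  dual value b^T y* = 58.
Strong duality: c^T x* = b^T y*. Confirmed.

58


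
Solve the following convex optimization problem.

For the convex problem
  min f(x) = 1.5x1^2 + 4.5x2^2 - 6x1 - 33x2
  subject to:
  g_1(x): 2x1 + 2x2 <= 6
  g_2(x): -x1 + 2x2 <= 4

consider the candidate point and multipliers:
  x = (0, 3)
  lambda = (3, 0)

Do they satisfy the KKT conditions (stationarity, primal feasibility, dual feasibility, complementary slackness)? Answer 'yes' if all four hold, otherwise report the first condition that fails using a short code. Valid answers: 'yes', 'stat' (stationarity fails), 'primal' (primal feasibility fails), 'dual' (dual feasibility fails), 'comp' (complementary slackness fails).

Gradient of f: grad f(x) = Q x + c = (-6, -6)
Constraint values g_i(x) = a_i^T x - b_i:
  g_1((0, 3)) = 0
  g_2((0, 3)) = 2
Stationarity residual: grad f(x) + sum_i lambda_i a_i = (0, 0)
  -> stationarity OK
Primal feasibility (all g_i <= 0): FAILS
Dual feasibility (all lambda_i >= 0): OK
Complementary slackness (lambda_i * g_i(x) = 0 for all i): OK

Verdict: the first failing condition is primal_feasibility -> primal.

primal


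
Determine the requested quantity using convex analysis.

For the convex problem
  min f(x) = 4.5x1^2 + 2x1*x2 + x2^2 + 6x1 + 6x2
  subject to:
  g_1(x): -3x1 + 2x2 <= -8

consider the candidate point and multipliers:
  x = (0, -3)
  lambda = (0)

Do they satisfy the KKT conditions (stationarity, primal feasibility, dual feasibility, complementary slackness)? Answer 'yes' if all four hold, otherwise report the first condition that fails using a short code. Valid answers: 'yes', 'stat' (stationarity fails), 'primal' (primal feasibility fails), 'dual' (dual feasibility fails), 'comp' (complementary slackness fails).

Gradient of f: grad f(x) = Q x + c = (0, 0)
Constraint values g_i(x) = a_i^T x - b_i:
  g_1((0, -3)) = 2
Stationarity residual: grad f(x) + sum_i lambda_i a_i = (0, 0)
  -> stationarity OK
Primal feasibility (all g_i <= 0): FAILS
Dual feasibility (all lambda_i >= 0): OK
Complementary slackness (lambda_i * g_i(x) = 0 for all i): OK

Verdict: the first failing condition is primal_feasibility -> primal.

primal


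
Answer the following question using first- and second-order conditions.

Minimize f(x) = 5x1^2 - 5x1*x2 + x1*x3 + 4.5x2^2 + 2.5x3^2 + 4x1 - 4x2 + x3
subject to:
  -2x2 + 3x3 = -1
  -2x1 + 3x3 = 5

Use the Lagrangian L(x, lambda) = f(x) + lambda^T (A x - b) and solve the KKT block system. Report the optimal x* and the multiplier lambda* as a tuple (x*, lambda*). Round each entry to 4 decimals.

Form the Lagrangian:
  L(x, lambda) = (1/2) x^T Q x + c^T x + lambda^T (A x - b)
Stationarity (grad_x L = 0): Q x + c + A^T lambda = 0.
Primal feasibility: A x = b.

This gives the KKT block system:
  [ Q   A^T ] [ x     ]   [-c ]
  [ A    0  ] [ lambda ] = [ b ]

Solving the linear system:
  x*      = (-1.5841, 1.4159, 0.6106)
  lambda* = (8.3319, -9.1549)
  f(x*)   = 21.3584

x* = (-1.5841, 1.4159, 0.6106), lambda* = (8.3319, -9.1549)


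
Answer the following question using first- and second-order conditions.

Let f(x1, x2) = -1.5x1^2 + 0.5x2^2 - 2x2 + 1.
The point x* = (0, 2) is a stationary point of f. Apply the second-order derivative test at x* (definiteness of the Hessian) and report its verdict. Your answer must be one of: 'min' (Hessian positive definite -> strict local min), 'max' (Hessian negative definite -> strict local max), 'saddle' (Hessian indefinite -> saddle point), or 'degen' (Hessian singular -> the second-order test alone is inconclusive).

Compute the Hessian H = grad^2 f:
  H = [[-3, 0], [0, 1]]
Verify stationarity: grad f(x*) = H x* + g = (0, 0).
Eigenvalues of H: -3, 1.
Eigenvalues have mixed signs, so H is indefinite -> x* is a saddle point.

saddle


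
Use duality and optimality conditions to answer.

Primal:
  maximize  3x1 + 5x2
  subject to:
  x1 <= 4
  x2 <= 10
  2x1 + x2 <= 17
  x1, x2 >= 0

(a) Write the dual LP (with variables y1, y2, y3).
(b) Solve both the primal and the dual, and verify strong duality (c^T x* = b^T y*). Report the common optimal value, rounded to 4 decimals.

The standard primal-dual pair for 'max c^T x s.t. A x <= b, x >= 0' is:
  Dual:  min b^T y  s.t.  A^T y >= c,  y >= 0.

So the dual LP is:
  minimize  4y1 + 10y2 + 17y3
  subject to:
    y1 + 2y3 >= 3
    y2 + y3 >= 5
    y1, y2, y3 >= 0

Solving the primal: x* = (3.5, 10).
  primal value c^T x* = 60.5.
Solving the dual: y* = (0, 3.5, 1.5).
  dual value b^T y* = 60.5.
Strong duality: c^T x* = b^T y*. Confirmed.

60.5


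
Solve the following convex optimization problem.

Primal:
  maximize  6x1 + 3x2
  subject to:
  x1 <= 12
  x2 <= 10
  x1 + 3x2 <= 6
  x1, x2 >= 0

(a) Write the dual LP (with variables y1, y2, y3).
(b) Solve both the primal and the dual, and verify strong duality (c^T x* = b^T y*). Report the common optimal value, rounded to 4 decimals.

The standard primal-dual pair for 'max c^T x s.t. A x <= b, x >= 0' is:
  Dual:  min b^T y  s.t.  A^T y >= c,  y >= 0.

So the dual LP is:
  minimize  12y1 + 10y2 + 6y3
  subject to:
    y1 + y3 >= 6
    y2 + 3y3 >= 3
    y1, y2, y3 >= 0

Solving the primal: x* = (6, 0).
  primal value c^T x* = 36.
Solving the dual: y* = (0, 0, 6).
  dual value b^T y* = 36.
Strong duality: c^T x* = b^T y*. Confirmed.

36


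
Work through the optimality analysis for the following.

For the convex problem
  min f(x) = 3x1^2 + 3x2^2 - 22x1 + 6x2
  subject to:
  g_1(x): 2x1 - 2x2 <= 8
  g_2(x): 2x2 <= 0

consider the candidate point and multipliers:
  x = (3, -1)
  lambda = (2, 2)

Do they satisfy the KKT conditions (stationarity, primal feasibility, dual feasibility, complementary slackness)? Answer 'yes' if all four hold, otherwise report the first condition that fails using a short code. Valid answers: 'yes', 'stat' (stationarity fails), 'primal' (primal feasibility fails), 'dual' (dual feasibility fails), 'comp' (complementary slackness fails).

Gradient of f: grad f(x) = Q x + c = (-4, 0)
Constraint values g_i(x) = a_i^T x - b_i:
  g_1((3, -1)) = 0
  g_2((3, -1)) = -2
Stationarity residual: grad f(x) + sum_i lambda_i a_i = (0, 0)
  -> stationarity OK
Primal feasibility (all g_i <= 0): OK
Dual feasibility (all lambda_i >= 0): OK
Complementary slackness (lambda_i * g_i(x) = 0 for all i): FAILS

Verdict: the first failing condition is complementary_slackness -> comp.

comp


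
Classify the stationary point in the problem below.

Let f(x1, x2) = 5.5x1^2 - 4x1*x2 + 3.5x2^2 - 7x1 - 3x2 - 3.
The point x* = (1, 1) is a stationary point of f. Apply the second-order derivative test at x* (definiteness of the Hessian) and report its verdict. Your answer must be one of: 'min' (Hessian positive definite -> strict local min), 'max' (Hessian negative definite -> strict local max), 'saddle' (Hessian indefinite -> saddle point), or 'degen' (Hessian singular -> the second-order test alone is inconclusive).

Compute the Hessian H = grad^2 f:
  H = [[11, -4], [-4, 7]]
Verify stationarity: grad f(x*) = H x* + g = (0, 0).
Eigenvalues of H: 4.5279, 13.4721.
Both eigenvalues > 0, so H is positive definite -> x* is a strict local min.

min


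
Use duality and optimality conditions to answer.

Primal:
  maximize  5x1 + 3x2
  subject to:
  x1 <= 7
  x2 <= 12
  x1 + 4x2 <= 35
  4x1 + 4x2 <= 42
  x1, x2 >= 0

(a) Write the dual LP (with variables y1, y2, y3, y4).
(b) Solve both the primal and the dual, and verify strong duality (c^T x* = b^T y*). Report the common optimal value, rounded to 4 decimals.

The standard primal-dual pair for 'max c^T x s.t. A x <= b, x >= 0' is:
  Dual:  min b^T y  s.t.  A^T y >= c,  y >= 0.

So the dual LP is:
  minimize  7y1 + 12y2 + 35y3 + 42y4
  subject to:
    y1 + y3 + 4y4 >= 5
    y2 + 4y3 + 4y4 >= 3
    y1, y2, y3, y4 >= 0

Solving the primal: x* = (7, 3.5).
  primal value c^T x* = 45.5.
Solving the dual: y* = (2, 0, 0, 0.75).
  dual value b^T y* = 45.5.
Strong duality: c^T x* = b^T y*. Confirmed.

45.5


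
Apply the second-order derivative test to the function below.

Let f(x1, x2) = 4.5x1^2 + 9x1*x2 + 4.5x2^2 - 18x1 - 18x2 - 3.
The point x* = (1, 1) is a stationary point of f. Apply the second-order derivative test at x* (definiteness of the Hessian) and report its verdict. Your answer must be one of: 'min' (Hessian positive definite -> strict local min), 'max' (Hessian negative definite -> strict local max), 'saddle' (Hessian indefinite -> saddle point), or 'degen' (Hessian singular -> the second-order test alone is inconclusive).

Compute the Hessian H = grad^2 f:
  H = [[9, 9], [9, 9]]
Verify stationarity: grad f(x*) = H x* + g = (0, 0).
Eigenvalues of H: 0, 18.
H has a zero eigenvalue (singular; positive semidefinite but not definite), so H is neither positive definite, negative definite, nor indefinite. The second-order test alone is inconclusive -> degen.
(Indeed, f is constant along the null direction of H through x*, so x* is not a strict local extremum.)

degen


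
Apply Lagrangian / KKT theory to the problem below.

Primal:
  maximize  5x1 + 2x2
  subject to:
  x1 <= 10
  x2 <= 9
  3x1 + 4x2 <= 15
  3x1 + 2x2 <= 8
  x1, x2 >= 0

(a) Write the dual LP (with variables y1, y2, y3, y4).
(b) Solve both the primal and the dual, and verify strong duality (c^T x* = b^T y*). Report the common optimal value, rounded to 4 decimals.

The standard primal-dual pair for 'max c^T x s.t. A x <= b, x >= 0' is:
  Dual:  min b^T y  s.t.  A^T y >= c,  y >= 0.

So the dual LP is:
  minimize  10y1 + 9y2 + 15y3 + 8y4
  subject to:
    y1 + 3y3 + 3y4 >= 5
    y2 + 4y3 + 2y4 >= 2
    y1, y2, y3, y4 >= 0

Solving the primal: x* = (2.6667, 0).
  primal value c^T x* = 13.3333.
Solving the dual: y* = (0, 0, 0, 1.6667).
  dual value b^T y* = 13.3333.
Strong duality: c^T x* = b^T y*. Confirmed.

13.3333


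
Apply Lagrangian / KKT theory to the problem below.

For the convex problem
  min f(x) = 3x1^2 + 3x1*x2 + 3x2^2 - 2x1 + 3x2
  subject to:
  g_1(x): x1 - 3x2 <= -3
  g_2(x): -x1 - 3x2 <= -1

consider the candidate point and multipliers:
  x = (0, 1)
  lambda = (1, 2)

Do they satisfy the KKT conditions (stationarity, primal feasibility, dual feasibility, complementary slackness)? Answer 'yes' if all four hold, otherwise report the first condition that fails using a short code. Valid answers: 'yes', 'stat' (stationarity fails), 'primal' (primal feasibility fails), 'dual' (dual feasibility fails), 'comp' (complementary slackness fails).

Gradient of f: grad f(x) = Q x + c = (1, 9)
Constraint values g_i(x) = a_i^T x - b_i:
  g_1((0, 1)) = 0
  g_2((0, 1)) = -2
Stationarity residual: grad f(x) + sum_i lambda_i a_i = (0, 0)
  -> stationarity OK
Primal feasibility (all g_i <= 0): OK
Dual feasibility (all lambda_i >= 0): OK
Complementary slackness (lambda_i * g_i(x) = 0 for all i): FAILS

Verdict: the first failing condition is complementary_slackness -> comp.

comp


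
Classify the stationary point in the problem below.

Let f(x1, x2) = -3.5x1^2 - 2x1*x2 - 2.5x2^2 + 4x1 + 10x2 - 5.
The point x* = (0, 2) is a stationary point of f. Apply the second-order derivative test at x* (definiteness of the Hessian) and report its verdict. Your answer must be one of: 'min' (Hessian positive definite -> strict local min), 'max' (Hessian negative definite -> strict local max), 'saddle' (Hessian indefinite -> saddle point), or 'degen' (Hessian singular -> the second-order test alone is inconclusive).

Compute the Hessian H = grad^2 f:
  H = [[-7, -2], [-2, -5]]
Verify stationarity: grad f(x*) = H x* + g = (0, 0).
Eigenvalues of H: -8.2361, -3.7639.
Both eigenvalues < 0, so H is negative definite -> x* is a strict local max.

max


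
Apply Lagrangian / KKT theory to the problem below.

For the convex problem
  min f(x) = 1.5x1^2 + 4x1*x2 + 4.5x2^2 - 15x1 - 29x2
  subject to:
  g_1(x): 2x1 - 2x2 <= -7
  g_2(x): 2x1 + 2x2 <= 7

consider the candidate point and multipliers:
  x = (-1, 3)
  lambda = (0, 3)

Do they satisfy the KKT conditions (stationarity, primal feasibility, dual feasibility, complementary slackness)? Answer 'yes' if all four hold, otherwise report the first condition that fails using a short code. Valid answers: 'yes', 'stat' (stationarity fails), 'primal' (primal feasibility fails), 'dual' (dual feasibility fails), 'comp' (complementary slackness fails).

Gradient of f: grad f(x) = Q x + c = (-6, -6)
Constraint values g_i(x) = a_i^T x - b_i:
  g_1((-1, 3)) = -1
  g_2((-1, 3)) = -3
Stationarity residual: grad f(x) + sum_i lambda_i a_i = (0, 0)
  -> stationarity OK
Primal feasibility (all g_i <= 0): OK
Dual feasibility (all lambda_i >= 0): OK
Complementary slackness (lambda_i * g_i(x) = 0 for all i): FAILS

Verdict: the first failing condition is complementary_slackness -> comp.

comp


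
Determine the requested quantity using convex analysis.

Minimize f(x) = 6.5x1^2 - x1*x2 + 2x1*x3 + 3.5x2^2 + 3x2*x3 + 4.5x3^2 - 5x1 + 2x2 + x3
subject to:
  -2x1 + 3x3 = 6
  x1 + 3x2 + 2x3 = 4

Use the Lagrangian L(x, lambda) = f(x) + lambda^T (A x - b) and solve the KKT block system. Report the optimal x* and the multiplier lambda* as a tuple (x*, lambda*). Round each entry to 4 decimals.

Form the Lagrangian:
  L(x, lambda) = (1/2) x^T Q x + c^T x + lambda^T (A x - b)
Stationarity (grad_x L = 0): Q x + c + A^T lambda = 0.
Primal feasibility: A x = b.

This gives the KKT block system:
  [ Q   A^T ] [ x     ]   [-c ]
  [ A    0  ] [ lambda ] = [ b ]

Solving the linear system:
  x*      = (-0.2436, 0.1895, 1.8376)
  lambda* = (-3.8547, -3.0276)
  f(x*)   = 19.3367

x* = (-0.2436, 0.1895, 1.8376), lambda* = (-3.8547, -3.0276)


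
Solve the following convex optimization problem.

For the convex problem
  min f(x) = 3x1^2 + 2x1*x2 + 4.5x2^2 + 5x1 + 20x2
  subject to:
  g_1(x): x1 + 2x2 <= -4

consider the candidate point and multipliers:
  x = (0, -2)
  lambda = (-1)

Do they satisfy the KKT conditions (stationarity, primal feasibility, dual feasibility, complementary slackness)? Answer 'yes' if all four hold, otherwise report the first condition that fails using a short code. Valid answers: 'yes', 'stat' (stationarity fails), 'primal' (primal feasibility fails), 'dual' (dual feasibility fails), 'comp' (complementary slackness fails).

Gradient of f: grad f(x) = Q x + c = (1, 2)
Constraint values g_i(x) = a_i^T x - b_i:
  g_1((0, -2)) = 0
Stationarity residual: grad f(x) + sum_i lambda_i a_i = (0, 0)
  -> stationarity OK
Primal feasibility (all g_i <= 0): OK
Dual feasibility (all lambda_i >= 0): FAILS
Complementary slackness (lambda_i * g_i(x) = 0 for all i): OK

Verdict: the first failing condition is dual_feasibility -> dual.

dual


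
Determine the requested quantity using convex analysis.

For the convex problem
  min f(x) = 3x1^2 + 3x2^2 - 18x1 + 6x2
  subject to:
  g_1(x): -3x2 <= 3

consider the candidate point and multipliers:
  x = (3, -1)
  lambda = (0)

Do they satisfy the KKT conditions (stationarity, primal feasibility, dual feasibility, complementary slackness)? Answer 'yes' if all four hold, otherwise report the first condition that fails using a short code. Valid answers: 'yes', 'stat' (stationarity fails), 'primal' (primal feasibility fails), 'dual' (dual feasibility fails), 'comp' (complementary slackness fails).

Gradient of f: grad f(x) = Q x + c = (0, 0)
Constraint values g_i(x) = a_i^T x - b_i:
  g_1((3, -1)) = 0
Stationarity residual: grad f(x) + sum_i lambda_i a_i = (0, 0)
  -> stationarity OK
Primal feasibility (all g_i <= 0): OK
Dual feasibility (all lambda_i >= 0): OK
Complementary slackness (lambda_i * g_i(x) = 0 for all i): OK

Verdict: yes, KKT holds.

yes


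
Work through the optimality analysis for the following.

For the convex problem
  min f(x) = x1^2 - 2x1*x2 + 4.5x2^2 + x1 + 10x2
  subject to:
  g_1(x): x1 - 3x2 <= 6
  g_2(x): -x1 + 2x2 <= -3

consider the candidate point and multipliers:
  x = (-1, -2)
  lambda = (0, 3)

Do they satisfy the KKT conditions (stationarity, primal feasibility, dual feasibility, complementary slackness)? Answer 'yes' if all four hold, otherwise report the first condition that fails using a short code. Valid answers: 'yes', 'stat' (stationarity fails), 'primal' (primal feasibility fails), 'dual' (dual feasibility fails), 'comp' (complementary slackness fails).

Gradient of f: grad f(x) = Q x + c = (3, -6)
Constraint values g_i(x) = a_i^T x - b_i:
  g_1((-1, -2)) = -1
  g_2((-1, -2)) = 0
Stationarity residual: grad f(x) + sum_i lambda_i a_i = (0, 0)
  -> stationarity OK
Primal feasibility (all g_i <= 0): OK
Dual feasibility (all lambda_i >= 0): OK
Complementary slackness (lambda_i * g_i(x) = 0 for all i): OK

Verdict: yes, KKT holds.

yes


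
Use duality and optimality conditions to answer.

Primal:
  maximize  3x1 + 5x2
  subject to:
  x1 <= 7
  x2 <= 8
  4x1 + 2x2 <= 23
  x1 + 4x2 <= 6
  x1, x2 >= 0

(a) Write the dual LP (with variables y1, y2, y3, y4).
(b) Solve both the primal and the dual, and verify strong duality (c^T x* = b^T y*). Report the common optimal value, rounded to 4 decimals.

The standard primal-dual pair for 'max c^T x s.t. A x <= b, x >= 0' is:
  Dual:  min b^T y  s.t.  A^T y >= c,  y >= 0.

So the dual LP is:
  minimize  7y1 + 8y2 + 23y3 + 6y4
  subject to:
    y1 + 4y3 + y4 >= 3
    y2 + 2y3 + 4y4 >= 5
    y1, y2, y3, y4 >= 0

Solving the primal: x* = (5.7143, 0.0714).
  primal value c^T x* = 17.5.
Solving the dual: y* = (0, 0, 0.5, 1).
  dual value b^T y* = 17.5.
Strong duality: c^T x* = b^T y*. Confirmed.

17.5


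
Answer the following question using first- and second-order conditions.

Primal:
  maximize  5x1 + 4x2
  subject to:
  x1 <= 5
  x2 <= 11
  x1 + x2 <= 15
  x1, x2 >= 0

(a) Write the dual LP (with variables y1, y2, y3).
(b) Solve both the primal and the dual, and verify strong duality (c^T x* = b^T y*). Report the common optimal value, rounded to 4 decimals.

The standard primal-dual pair for 'max c^T x s.t. A x <= b, x >= 0' is:
  Dual:  min b^T y  s.t.  A^T y >= c,  y >= 0.

So the dual LP is:
  minimize  5y1 + 11y2 + 15y3
  subject to:
    y1 + y3 >= 5
    y2 + y3 >= 4
    y1, y2, y3 >= 0

Solving the primal: x* = (5, 10).
  primal value c^T x* = 65.
Solving the dual: y* = (1, 0, 4).
  dual value b^T y* = 65.
Strong duality: c^T x* = b^T y*. Confirmed.

65


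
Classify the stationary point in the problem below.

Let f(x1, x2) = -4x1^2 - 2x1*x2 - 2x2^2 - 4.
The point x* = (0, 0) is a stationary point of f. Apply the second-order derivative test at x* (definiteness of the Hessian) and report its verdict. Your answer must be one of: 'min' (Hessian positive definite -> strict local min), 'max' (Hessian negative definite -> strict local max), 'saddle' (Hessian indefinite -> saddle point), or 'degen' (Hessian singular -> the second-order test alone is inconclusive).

Compute the Hessian H = grad^2 f:
  H = [[-8, -2], [-2, -4]]
Verify stationarity: grad f(x*) = H x* + g = (0, 0).
Eigenvalues of H: -8.8284, -3.1716.
Both eigenvalues < 0, so H is negative definite -> x* is a strict local max.

max


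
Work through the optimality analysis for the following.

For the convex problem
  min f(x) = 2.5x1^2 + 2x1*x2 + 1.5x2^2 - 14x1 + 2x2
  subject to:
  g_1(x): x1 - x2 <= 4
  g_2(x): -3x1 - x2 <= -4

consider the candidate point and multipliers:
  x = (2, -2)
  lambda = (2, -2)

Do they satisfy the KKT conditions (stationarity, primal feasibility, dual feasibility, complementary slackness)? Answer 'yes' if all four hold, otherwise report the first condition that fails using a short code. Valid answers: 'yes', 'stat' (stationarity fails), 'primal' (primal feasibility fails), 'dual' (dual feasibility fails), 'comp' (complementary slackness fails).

Gradient of f: grad f(x) = Q x + c = (-8, 0)
Constraint values g_i(x) = a_i^T x - b_i:
  g_1((2, -2)) = 0
  g_2((2, -2)) = 0
Stationarity residual: grad f(x) + sum_i lambda_i a_i = (0, 0)
  -> stationarity OK
Primal feasibility (all g_i <= 0): OK
Dual feasibility (all lambda_i >= 0): FAILS
Complementary slackness (lambda_i * g_i(x) = 0 for all i): OK

Verdict: the first failing condition is dual_feasibility -> dual.

dual


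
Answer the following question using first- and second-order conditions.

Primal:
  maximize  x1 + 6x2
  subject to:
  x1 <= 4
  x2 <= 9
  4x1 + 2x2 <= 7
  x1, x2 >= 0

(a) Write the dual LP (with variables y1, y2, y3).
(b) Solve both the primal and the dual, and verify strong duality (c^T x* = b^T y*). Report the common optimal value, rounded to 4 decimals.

The standard primal-dual pair for 'max c^T x s.t. A x <= b, x >= 0' is:
  Dual:  min b^T y  s.t.  A^T y >= c,  y >= 0.

So the dual LP is:
  minimize  4y1 + 9y2 + 7y3
  subject to:
    y1 + 4y3 >= 1
    y2 + 2y3 >= 6
    y1, y2, y3 >= 0

Solving the primal: x* = (0, 3.5).
  primal value c^T x* = 21.
Solving the dual: y* = (0, 0, 3).
  dual value b^T y* = 21.
Strong duality: c^T x* = b^T y*. Confirmed.

21


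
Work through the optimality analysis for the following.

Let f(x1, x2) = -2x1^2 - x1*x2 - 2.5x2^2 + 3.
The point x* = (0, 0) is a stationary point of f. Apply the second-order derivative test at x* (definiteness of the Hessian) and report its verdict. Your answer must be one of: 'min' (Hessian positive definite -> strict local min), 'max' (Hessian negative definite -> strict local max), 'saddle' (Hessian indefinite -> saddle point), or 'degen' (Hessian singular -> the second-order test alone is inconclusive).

Compute the Hessian H = grad^2 f:
  H = [[-4, -1], [-1, -5]]
Verify stationarity: grad f(x*) = H x* + g = (0, 0).
Eigenvalues of H: -5.618, -3.382.
Both eigenvalues < 0, so H is negative definite -> x* is a strict local max.

max


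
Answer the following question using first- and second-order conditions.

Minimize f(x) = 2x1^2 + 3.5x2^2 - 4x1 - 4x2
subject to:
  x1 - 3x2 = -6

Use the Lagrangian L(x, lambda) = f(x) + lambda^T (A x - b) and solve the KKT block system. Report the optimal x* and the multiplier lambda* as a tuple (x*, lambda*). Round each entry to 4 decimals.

Form the Lagrangian:
  L(x, lambda) = (1/2) x^T Q x + c^T x + lambda^T (A x - b)
Stationarity (grad_x L = 0): Q x + c + A^T lambda = 0.
Primal feasibility: A x = b.

This gives the KKT block system:
  [ Q   A^T ] [ x     ]   [-c ]
  [ A    0  ] [ lambda ] = [ b ]

Solving the linear system:
  x*      = (0.1395, 2.0465)
  lambda* = (3.4419)
  f(x*)   = 5.9535

x* = (0.1395, 2.0465), lambda* = (3.4419)


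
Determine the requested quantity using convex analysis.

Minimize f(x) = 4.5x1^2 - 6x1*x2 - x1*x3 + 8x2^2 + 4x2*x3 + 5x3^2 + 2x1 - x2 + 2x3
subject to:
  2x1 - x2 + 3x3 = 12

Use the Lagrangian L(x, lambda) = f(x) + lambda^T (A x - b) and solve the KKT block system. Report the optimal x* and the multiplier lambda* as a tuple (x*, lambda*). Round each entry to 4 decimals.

Form the Lagrangian:
  L(x, lambda) = (1/2) x^T Q x + c^T x + lambda^T (A x - b)
Stationarity (grad_x L = 0): Q x + c + A^T lambda = 0.
Primal feasibility: A x = b.

This gives the KKT block system:
  [ Q   A^T ] [ x     ]   [-c ]
  [ A    0  ] [ lambda ] = [ b ]

Solving the linear system:
  x*      = (1.6106, -0.5524, 2.7422)
  lambda* = (-8.5337)
  f(x*)   = 55.8313

x* = (1.6106, -0.5524, 2.7422), lambda* = (-8.5337)


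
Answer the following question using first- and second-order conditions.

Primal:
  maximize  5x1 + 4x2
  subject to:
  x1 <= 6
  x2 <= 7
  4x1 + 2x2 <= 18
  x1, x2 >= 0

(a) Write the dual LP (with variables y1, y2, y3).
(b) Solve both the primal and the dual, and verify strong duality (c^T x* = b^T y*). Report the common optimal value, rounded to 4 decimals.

The standard primal-dual pair for 'max c^T x s.t. A x <= b, x >= 0' is:
  Dual:  min b^T y  s.t.  A^T y >= c,  y >= 0.

So the dual LP is:
  minimize  6y1 + 7y2 + 18y3
  subject to:
    y1 + 4y3 >= 5
    y2 + 2y3 >= 4
    y1, y2, y3 >= 0

Solving the primal: x* = (1, 7).
  primal value c^T x* = 33.
Solving the dual: y* = (0, 1.5, 1.25).
  dual value b^T y* = 33.
Strong duality: c^T x* = b^T y*. Confirmed.

33


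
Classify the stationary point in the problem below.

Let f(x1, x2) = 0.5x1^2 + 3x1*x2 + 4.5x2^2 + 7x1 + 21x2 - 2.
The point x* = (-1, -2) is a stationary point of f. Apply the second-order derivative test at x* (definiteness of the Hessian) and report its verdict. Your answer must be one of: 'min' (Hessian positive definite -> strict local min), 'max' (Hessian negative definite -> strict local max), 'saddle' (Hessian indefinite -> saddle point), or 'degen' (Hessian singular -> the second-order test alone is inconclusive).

Compute the Hessian H = grad^2 f:
  H = [[1, 3], [3, 9]]
Verify stationarity: grad f(x*) = H x* + g = (0, 0).
Eigenvalues of H: 0, 10.
H has a zero eigenvalue (singular; positive semidefinite but not definite), so H is neither positive definite, negative definite, nor indefinite. The second-order test alone is inconclusive -> degen.
(Indeed, f is constant along the null direction of H through x*, so x* is not a strict local extremum.)

degen


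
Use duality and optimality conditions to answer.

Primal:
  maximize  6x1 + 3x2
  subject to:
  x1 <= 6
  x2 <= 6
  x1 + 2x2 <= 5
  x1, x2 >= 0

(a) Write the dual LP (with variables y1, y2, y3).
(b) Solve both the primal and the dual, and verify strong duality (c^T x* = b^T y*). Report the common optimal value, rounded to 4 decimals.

The standard primal-dual pair for 'max c^T x s.t. A x <= b, x >= 0' is:
  Dual:  min b^T y  s.t.  A^T y >= c,  y >= 0.

So the dual LP is:
  minimize  6y1 + 6y2 + 5y3
  subject to:
    y1 + y3 >= 6
    y2 + 2y3 >= 3
    y1, y2, y3 >= 0

Solving the primal: x* = (5, 0).
  primal value c^T x* = 30.
Solving the dual: y* = (0, 0, 6).
  dual value b^T y* = 30.
Strong duality: c^T x* = b^T y*. Confirmed.

30


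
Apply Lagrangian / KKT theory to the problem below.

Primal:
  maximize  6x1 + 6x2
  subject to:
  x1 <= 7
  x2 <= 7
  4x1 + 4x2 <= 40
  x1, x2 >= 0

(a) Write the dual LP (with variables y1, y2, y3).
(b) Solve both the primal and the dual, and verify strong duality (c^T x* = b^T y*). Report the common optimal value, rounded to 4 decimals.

The standard primal-dual pair for 'max c^T x s.t. A x <= b, x >= 0' is:
  Dual:  min b^T y  s.t.  A^T y >= c,  y >= 0.

So the dual LP is:
  minimize  7y1 + 7y2 + 40y3
  subject to:
    y1 + 4y3 >= 6
    y2 + 4y3 >= 6
    y1, y2, y3 >= 0

Solving the primal: x* = (3, 7).
  primal value c^T x* = 60.
Solving the dual: y* = (0, 0, 1.5).
  dual value b^T y* = 60.
Strong duality: c^T x* = b^T y*. Confirmed.

60
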